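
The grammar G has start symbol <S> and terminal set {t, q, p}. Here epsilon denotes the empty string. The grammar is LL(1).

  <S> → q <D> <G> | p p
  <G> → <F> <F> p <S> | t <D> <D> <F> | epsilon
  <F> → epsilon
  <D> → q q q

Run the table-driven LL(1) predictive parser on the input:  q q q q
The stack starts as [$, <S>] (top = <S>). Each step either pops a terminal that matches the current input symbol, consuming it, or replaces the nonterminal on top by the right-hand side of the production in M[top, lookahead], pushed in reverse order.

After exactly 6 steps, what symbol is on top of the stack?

<G>

step 1: stack=$ <S>  input=q q q q $  — expand <S> → q <D> <G>
step 2: stack=$ <G> <D> q  input=q q q q $  — match q
step 3: stack=$ <G> <D>  input=q q q $  — expand <D> → q q q
step 4: stack=$ <G> q q q  input=q q q $  — match q
step 5: stack=$ <G> q q  input=q q $  — match q
step 6: stack=$ <G> q  input=q $  — match q
Stack after step 6: $ <G> (top = <G>).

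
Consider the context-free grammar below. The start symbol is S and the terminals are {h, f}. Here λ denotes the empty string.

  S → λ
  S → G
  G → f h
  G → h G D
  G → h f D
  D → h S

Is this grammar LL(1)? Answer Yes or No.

FIRST(S) = {λ, f, h}
FIRST(G) = {f, h}
FIRST(D) = {h}
FOLLOW(S) = {$, h}
FOLLOW(G) = {$, h}
FOLLOW(D) = {$, h}
Cell M[G, h] receives both G → h G D and G → h f D — the grammar is not LL(1).

No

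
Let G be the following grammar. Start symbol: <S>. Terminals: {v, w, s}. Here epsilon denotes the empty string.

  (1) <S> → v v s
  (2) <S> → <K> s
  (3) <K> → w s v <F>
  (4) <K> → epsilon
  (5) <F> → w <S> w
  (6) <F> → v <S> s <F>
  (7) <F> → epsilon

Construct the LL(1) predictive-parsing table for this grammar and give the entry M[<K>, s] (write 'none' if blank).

FIRST(<K>) = {epsilon, w}
FIRST(<F>) = {epsilon, v, w}
FIRST(<S>) = {s, v, w}  (via <K> s)
FOLLOW(<S>) includes $ since <S> is the start symbol.
FOLLOW(<K>): in <S>→<K> s, <K> is followed by s with FIRST {s}. Thus FOLLOW(<K>) = {s}.
For <K> → w s v <F>: FIRST(w s v <F>) = {w}, so it goes in M[<K>, t] for t ∈ {w}.
For <K> → epsilon: FIRST(epsilon) = {epsilon}, so it goes in M[<K>, t] for t ∈ {}; since epsilon ∈ FIRST, also for every t ∈ FOLLOW(<K>) = {s}.

<K> → epsilon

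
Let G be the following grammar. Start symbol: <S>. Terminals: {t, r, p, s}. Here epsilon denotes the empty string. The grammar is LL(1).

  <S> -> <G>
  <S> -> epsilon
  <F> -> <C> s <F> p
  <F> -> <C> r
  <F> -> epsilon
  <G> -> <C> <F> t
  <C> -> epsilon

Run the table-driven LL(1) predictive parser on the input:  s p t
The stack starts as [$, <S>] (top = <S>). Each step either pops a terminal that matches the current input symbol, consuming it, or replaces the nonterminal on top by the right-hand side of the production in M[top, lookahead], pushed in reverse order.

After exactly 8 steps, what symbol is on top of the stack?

     Stack            Input    Action
  1  $ <S>            s p t $  expand <S> -> <G>
  2  $ <G>            s p t $  expand <G> -> <C> <F> t
  3  $ t <F> <C>      s p t $  expand <C> -> epsilon
  4  $ t <F>          s p t $  expand <F> -> <C> s <F> p
  5  $ t p <F> s <C>  s p t $  expand <C> -> epsilon
  6  $ t p <F> s      s p t $  match s
  7  $ t p <F>        p t $    expand <F> -> epsilon
  8  $ t p            p t $    match p
Stack after step 8: $ t (top = t).

t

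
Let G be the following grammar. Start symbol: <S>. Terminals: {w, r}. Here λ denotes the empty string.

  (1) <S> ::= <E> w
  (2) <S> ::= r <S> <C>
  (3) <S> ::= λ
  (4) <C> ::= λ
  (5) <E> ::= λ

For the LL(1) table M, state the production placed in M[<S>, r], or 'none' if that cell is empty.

FIRST(<C>) = {λ}
FIRST(<E>) = {λ}
FIRST(<S>) = {λ, r, w}  (via <E> w)
FOLLOW(<S>) includes $ since <S> is the start symbol.
FOLLOW(<S>): in <S>::=r <S> <C>, <S> is followed by <C> with FIRST {λ}; in <S>::=r <S> <C>, the suffix after <S> is nullable (adds nothing new). Thus FOLLOW(<S>) = {$}.
For <S> ::= <E> w: FIRST(<E> w) = {w}, so it goes in M[<S>, t] for t ∈ {w}.
For <S> ::= r <S> <C>: FIRST(r <S> <C>) = {r}, so it goes in M[<S>, t] for t ∈ {r}.
For <S> ::= λ: FIRST(λ) = {λ}, so it goes in M[<S>, t] for t ∈ {}; since λ ∈ FIRST, also for every t ∈ FOLLOW(<S>) = {$}.

<S> ::= r <S> <C>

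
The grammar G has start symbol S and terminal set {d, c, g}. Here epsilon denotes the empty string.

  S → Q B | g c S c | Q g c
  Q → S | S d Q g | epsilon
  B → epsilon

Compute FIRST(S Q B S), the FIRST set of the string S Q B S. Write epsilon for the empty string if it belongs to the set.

FIRST(B) = {epsilon}
FIRST(S) = {epsilon, d, g}  (via Q B, Q g c)
FIRST(Q) = {epsilon, d, g}  (via S, S d Q g)
FIRST(S Q B S): take FIRST of each symbol in turn, carrying on past any symbol whose FIRST contains epsilon; result {epsilon, d, g}.

{epsilon, d, g}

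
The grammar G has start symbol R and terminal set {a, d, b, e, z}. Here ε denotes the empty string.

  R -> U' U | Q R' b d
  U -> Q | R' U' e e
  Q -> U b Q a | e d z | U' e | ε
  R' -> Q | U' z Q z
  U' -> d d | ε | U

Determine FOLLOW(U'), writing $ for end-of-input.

{$, b, d, e, z}

FIRST(R): from R->U' U we get {ε, b, d, e, z}; from R->Q R' b d we get {b, d, e, z}. So FIRST(R) = {ε, b, d, e, z}.
FIRST(U): from U->Q we get {ε, b, d, e, z}; from U->R' U' e e we get {b, d, e, z}. So FIRST(U) = {ε, b, d, e, z}.
FIRST(U'): from U'->d d we get {d}; from U'->ε we get {ε}; from U'->U we get {ε, b, d, e, z}. So FIRST(U') = {ε, b, d, e, z}.
FIRST(Q): from Q->U b Q a we get {b, d, e, z}; from Q->e d z we get {e}; from Q->U' e we get {b, d, e, z}; from Q->ε we get {ε}. So FIRST(Q) = {ε, b, d, e, z}.
FIRST(R'): from R'->Q we get {ε, b, d, e, z}; from R'->U' z Q z we get {b, d, e, z}. So FIRST(R') = {ε, b, d, e, z}.
FOLLOW(R) includes $ since R is the start symbol.
FOLLOW(R): R appears on no right-hand side. Thus FOLLOW(R) = {$}.
FOLLOW(R'): in R->Q R' b d, R' is followed by b d with FIRST {b}; in U->R' U' e e, R' is followed by U' e e with FIRST {b, d, e, z}. Thus FOLLOW(R') = {b, d, e, z}.
FOLLOW(U'): in R->U' U, U' is followed by U with FIRST {ε, b, d, e, z}; in R->U' U, the suffix after U' is nullable, so FOLLOW(U') ⊇ FOLLOW(R) = {$}; in U->R' U' e e, U' is followed by e e with FIRST {e}; in Q->U' e, U' is followed by e with FIRST {e}; in R'->U' z Q z, U' is followed by z Q z with FIRST {z}. Thus FOLLOW(U') = {$, b, d, e, z}.
FOLLOW(U): in R->U' U, the suffix after U is empty, so FOLLOW(U) ⊇ FOLLOW(R) = {$}; in Q->U b Q a, U is followed by b Q a with FIRST {b}; in U'->U, the suffix after U is empty, so FOLLOW(U) ⊇ FOLLOW(U') = {$, b, d, e, z}. Thus FOLLOW(U) = {$, b, d, e, z}.
FOLLOW(Q): in R->Q R' b d, Q is followed by R' b d with FIRST {b, d, e, z}; in U->Q, the suffix after Q is empty, so FOLLOW(Q) ⊇ FOLLOW(U) = {$, b, d, e, z}; in Q->U b Q a, Q is followed by a with FIRST {a}; in R'->Q, the suffix after Q is empty, so FOLLOW(Q) ⊇ FOLLOW(R') = {b, d, e, z}; in R'->U' z Q z, Q is followed by z with FIRST {z}. Thus FOLLOW(Q) = {$, a, b, d, e, z}.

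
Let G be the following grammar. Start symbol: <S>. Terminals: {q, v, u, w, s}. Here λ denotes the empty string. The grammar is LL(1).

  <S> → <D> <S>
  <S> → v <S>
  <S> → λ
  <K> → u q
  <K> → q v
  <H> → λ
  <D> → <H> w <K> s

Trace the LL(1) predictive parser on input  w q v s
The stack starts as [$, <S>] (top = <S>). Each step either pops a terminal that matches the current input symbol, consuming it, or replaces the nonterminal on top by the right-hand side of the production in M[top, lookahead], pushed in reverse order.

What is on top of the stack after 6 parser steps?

v

step 1: stack=$ <S>  input=w q v s $  — expand <S> → <D> <S>
step 2: stack=$ <S> <D>  input=w q v s $  — expand <D> → <H> w <K> s
step 3: stack=$ <S> s <K> w <H>  input=w q v s $  — expand <H> → λ
step 4: stack=$ <S> s <K> w  input=w q v s $  — match w
step 5: stack=$ <S> s <K>  input=q v s $  — expand <K> → q v
step 6: stack=$ <S> s v q  input=q v s $  — match q
Stack after step 6: $ <S> s v (top = v).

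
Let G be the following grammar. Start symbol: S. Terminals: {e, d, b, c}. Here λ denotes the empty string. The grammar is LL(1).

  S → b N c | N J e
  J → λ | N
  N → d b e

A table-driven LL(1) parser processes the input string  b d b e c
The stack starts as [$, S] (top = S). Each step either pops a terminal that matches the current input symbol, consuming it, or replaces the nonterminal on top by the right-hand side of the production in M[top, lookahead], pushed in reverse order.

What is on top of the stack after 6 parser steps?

step 1: stack=$ S  input=b d b e c $  — expand S → b N c
step 2: stack=$ c N b  input=b d b e c $  — match b
step 3: stack=$ c N  input=d b e c $  — expand N → d b e
step 4: stack=$ c e b d  input=d b e c $  — match d
step 5: stack=$ c e b  input=b e c $  — match b
step 6: stack=$ c e  input=e c $  — match e
Stack after step 6: $ c (top = c).

c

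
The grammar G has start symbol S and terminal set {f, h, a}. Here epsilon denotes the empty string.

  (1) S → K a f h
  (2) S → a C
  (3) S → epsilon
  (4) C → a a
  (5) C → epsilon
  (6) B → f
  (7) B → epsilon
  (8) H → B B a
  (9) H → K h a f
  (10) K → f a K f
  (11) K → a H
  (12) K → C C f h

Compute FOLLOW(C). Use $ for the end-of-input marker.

FIRST(C) = {epsilon, a}
FIRST(B) = {epsilon, f}
FIRST(K) = {a, f}  (via C C f h)
FIRST(S) = {epsilon, a, f}  (via K a f h)
FIRST(H) = {a, f}  (via B B a, K h a f)
FOLLOW(S) includes $ since S is the start symbol.
FOLLOW(S): S appears on no right-hand side. Thus FOLLOW(S) = {$}.
FOLLOW(C): in S→a C, the suffix after C is empty, so FOLLOW(C) ⊇ FOLLOW(S) = {$}; in K→C C f h (occurrence 1), C is followed by C f h with FIRST {a, f}; in K→C C f h (occurrence 2), C is followed by f h with FIRST {f}. Thus FOLLOW(C) = {$, a, f}.
FOLLOW(B): in H→B B a (occurrence 1), B is followed by B a with FIRST {a, f}; in H→B B a (occurrence 2), B is followed by a with FIRST {a}. Thus FOLLOW(B) = {a, f}.
FOLLOW(K): in S→K a f h, K is followed by a f h with FIRST {a}; in H→K h a f, K is followed by h a f with FIRST {h}; in K→f a K f, K is followed by f with FIRST {f}. Thus FOLLOW(K) = {a, f, h}.
FOLLOW(H): in K→a H, the suffix after H is empty, so FOLLOW(H) ⊇ FOLLOW(K) = {a, f, h}. Thus FOLLOW(H) = {a, f, h}.

{$, a, f}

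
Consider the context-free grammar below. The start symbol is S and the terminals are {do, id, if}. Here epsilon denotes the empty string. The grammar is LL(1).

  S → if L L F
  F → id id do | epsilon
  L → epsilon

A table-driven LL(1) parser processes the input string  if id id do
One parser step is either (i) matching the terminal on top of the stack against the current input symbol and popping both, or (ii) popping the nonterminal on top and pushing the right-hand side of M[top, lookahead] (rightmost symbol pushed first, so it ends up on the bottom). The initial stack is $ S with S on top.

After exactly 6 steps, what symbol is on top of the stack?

step 1: stack=$ S  input=if id id do $  — expand S → if L L F
step 2: stack=$ F L L if  input=if id id do $  — match if
step 3: stack=$ F L L  input=id id do $  — expand L → epsilon
step 4: stack=$ F L  input=id id do $  — expand L → epsilon
step 5: stack=$ F  input=id id do $  — expand F → id id do
step 6: stack=$ do id id  input=id id do $  — match id
Stack after step 6: $ do id (top = id).

id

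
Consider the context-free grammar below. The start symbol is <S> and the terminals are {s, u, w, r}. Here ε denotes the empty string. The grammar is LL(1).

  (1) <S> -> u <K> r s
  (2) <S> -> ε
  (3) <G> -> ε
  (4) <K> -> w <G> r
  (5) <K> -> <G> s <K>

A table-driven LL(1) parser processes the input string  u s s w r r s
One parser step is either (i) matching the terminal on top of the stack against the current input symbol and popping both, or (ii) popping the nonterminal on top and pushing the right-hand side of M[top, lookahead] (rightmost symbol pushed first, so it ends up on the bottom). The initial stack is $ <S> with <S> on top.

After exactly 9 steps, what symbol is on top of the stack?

step 1: stack=$ <S>  input=u s s w r r s $  — expand <S> -> u <K> r s
step 2: stack=$ s r <K> u  input=u s s w r r s $  — match u
step 3: stack=$ s r <K>  input=s s w r r s $  — expand <K> -> <G> s <K>
step 4: stack=$ s r <K> s <G>  input=s s w r r s $  — expand <G> -> ε
step 5: stack=$ s r <K> s  input=s s w r r s $  — match s
step 6: stack=$ s r <K>  input=s w r r s $  — expand <K> -> <G> s <K>
step 7: stack=$ s r <K> s <G>  input=s w r r s $  — expand <G> -> ε
step 8: stack=$ s r <K> s  input=s w r r s $  — match s
step 9: stack=$ s r <K>  input=w r r s $  — expand <K> -> w <G> r
Stack after step 9: $ s r r <G> w (top = w).

w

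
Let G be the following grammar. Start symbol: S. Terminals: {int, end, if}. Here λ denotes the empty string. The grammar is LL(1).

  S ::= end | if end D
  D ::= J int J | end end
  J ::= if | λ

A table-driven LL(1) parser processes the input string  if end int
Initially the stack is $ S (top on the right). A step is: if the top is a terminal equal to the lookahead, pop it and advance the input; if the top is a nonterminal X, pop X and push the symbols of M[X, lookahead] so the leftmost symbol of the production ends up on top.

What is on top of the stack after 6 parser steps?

J

     Stack       Input         Action
  1  $ S         if end int $  expand S ::= if end D
  2  $ D end if  if end int $  match if
  3  $ D end     end int $     match end
  4  $ D         int $         expand D ::= J int J
  5  $ J int J   int $         expand J ::= λ
  6  $ J int     int $         match int
Stack after step 6: $ J (top = J).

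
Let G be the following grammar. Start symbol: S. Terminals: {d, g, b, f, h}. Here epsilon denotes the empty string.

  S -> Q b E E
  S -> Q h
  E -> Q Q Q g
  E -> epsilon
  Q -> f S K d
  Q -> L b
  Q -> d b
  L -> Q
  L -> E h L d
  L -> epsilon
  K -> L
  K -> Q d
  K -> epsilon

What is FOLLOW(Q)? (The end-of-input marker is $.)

FIRST(S): from S->Q b E E we get {b, d, f, h}; from S->Q h we get {b, d, f, h}. So FIRST(S) = {b, d, f, h}.
FIRST(E): from E->Q Q Q g we get {b, d, f, h}; from E->epsilon we get {epsilon}. So FIRST(E) = {epsilon, b, d, f, h}.
FIRST(Q): from Q->f S K d we get {f}; from Q->L b we get {b, d, f, h}; from Q->d b we get {d}. So FIRST(Q) = {b, d, f, h}.
FIRST(L): from L->Q we get {b, d, f, h}; from L->E h L d we get {b, d, f, h}; from L->epsilon we get {epsilon}. So FIRST(L) = {epsilon, b, d, f, h}.
FIRST(K): from K->L we get {epsilon, b, d, f, h}; from K->Q d we get {b, d, f, h}; from K->epsilon we get {epsilon}. So FIRST(K) = {epsilon, b, d, f, h}.
FOLLOW(S) includes $ since S is the start symbol.
FOLLOW(S): in Q->f S K d, S is followed by K d with FIRST {b, d, f, h}. Thus FOLLOW(S) = {$, b, d, f, h}.
FOLLOW(E): in S->Q b E E (occurrence 1), E is followed by E with FIRST {epsilon, b, d, f, h}; in S->Q b E E (occurrence 1), the suffix after E is nullable, so FOLLOW(E) ⊇ FOLLOW(S) = {$, b, d, f, h}; in S->Q b E E (occurrence 2), the suffix after E is empty, so FOLLOW(E) ⊇ FOLLOW(S) = {$, b, d, f, h}; in L->E h L d, E is followed by h L d with FIRST {h}. Thus FOLLOW(E) = {$, b, d, f, h}.
FOLLOW(K): in Q->f S K d, K is followed by d with FIRST {d}. Thus FOLLOW(K) = {d}.
FOLLOW(L): in Q->L b, L is followed by b with FIRST {b}; in L->E h L d, L is followed by d with FIRST {d}; in K->L, the suffix after L is empty, so FOLLOW(L) ⊇ FOLLOW(K) = {d}. Thus FOLLOW(L) = {b, d}.
FOLLOW(Q): in S->Q b E E, Q is followed by b E E with FIRST {b}; in S->Q h, Q is followed by h with FIRST {h}; in E->Q Q Q g (occurrence 1), Q is followed by Q Q g with FIRST {b, d, f, h}; in E->Q Q Q g (occurrence 2), Q is followed by Q g with FIRST {b, d, f, h}; in E->Q Q Q g (occurrence 3), Q is followed by g with FIRST {g}; in L->Q, the suffix after Q is empty, so FOLLOW(Q) ⊇ FOLLOW(L) = {b, d}; in K->Q d, Q is followed by d with FIRST {d}. Thus FOLLOW(Q) = {b, d, f, g, h}.

{b, d, f, g, h}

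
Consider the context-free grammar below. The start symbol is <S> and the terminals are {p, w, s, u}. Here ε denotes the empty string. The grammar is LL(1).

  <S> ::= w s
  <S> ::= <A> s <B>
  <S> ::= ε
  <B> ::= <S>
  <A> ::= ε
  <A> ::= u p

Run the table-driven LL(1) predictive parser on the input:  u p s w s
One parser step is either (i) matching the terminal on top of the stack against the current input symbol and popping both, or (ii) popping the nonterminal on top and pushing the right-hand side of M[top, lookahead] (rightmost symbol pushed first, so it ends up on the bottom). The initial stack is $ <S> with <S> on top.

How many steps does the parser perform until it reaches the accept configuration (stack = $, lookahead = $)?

9

     Stack        Input        Action
  1  $ <S>        u p s w s $  expand <S> ::= <A> s <B>
  2  $ <B> s <A>  u p s w s $  expand <A> ::= u p
  3  $ <B> s p u  u p s w s $  match u
  4  $ <B> s p    p s w s $    match p
  5  $ <B> s      s w s $      match s
  6  $ <B>        w s $        expand <B> ::= <S>
  7  $ <S>        w s $        expand <S> ::= w s
  8  $ s w        w s $        match w
  9  $ s          s $          match s
Accept reached after 9 steps.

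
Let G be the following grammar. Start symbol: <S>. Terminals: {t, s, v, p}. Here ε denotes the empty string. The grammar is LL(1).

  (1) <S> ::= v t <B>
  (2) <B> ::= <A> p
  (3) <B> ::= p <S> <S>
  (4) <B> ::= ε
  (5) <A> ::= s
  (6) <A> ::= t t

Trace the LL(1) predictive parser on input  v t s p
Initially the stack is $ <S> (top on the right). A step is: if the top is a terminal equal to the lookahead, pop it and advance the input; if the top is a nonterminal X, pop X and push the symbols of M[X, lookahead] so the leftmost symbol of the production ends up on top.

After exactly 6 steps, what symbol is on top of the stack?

step 1: stack=$ <S>  input=v t s p $  — expand <S> ::= v t <B>
step 2: stack=$ <B> t v  input=v t s p $  — match v
step 3: stack=$ <B> t  input=t s p $  — match t
step 4: stack=$ <B>  input=s p $  — expand <B> ::= <A> p
step 5: stack=$ p <A>  input=s p $  — expand <A> ::= s
step 6: stack=$ p s  input=s p $  — match s
Stack after step 6: $ p (top = p).

p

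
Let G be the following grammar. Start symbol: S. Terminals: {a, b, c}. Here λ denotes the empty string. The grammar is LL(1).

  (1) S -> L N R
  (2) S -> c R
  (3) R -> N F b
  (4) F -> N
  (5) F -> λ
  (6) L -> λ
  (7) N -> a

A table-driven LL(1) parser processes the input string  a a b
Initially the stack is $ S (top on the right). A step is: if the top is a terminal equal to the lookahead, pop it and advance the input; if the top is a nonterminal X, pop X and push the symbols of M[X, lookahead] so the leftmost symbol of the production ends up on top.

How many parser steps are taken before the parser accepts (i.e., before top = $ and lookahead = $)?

step 1: stack=$ S  input=a a b $  — expand S -> L N R
step 2: stack=$ R N L  input=a a b $  — expand L -> λ
step 3: stack=$ R N  input=a a b $  — expand N -> a
step 4: stack=$ R a  input=a a b $  — match a
step 5: stack=$ R  input=a b $  — expand R -> N F b
step 6: stack=$ b F N  input=a b $  — expand N -> a
step 7: stack=$ b F a  input=a b $  — match a
step 8: stack=$ b F  input=b $  — expand F -> λ
step 9: stack=$ b  input=b $  — match b
Accept reached after 9 steps.

9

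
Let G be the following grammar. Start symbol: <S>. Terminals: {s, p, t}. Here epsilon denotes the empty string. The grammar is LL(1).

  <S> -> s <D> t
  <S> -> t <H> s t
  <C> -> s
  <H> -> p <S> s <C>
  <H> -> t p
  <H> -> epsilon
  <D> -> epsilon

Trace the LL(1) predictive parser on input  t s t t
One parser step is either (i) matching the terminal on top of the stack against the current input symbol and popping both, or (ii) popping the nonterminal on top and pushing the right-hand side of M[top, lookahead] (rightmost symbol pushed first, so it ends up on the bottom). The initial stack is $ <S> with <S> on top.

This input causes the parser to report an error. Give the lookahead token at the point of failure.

step 1: stack=$ <S>  input=t s t t $  — expand <S> -> t <H> s t
step 2: stack=$ t s <H> t  input=t s t t $  — match t
step 3: stack=$ t s <H>  input=s t t $  — expand <H> -> epsilon
step 4: stack=$ t s  input=s t t $  — match s
step 5: stack=$ t  input=t t $  — match t
step 6: stack=$  input=t $  — error: stack empty but input remains

t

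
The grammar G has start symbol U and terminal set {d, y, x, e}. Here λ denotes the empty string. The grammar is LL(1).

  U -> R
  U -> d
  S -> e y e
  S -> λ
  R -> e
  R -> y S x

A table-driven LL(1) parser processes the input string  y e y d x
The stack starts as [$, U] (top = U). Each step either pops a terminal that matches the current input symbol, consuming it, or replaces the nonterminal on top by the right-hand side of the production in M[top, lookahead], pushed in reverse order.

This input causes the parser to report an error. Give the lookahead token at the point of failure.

     Stack      Input        Action
  1  $ U        y e y d x $  expand U -> R
  2  $ R        y e y d x $  expand R -> y S x
  3  $ x S y    y e y d x $  match y
  4  $ x S      e y d x $    expand S -> e y e
  5  $ x e y e  e y d x $    match e
  6  $ x e y    y d x $      match y
  7  $ x e      d x $        error: top is terminal e but lookahead is d

d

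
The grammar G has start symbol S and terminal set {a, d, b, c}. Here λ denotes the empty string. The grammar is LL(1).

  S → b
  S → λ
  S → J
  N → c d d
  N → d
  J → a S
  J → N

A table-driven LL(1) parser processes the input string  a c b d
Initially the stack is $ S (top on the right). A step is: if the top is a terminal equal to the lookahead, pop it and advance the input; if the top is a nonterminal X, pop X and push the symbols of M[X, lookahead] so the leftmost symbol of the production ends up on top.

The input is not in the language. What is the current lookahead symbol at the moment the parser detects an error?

b

step 1: stack=$ S  input=a c b d $  — expand S → J
step 2: stack=$ J  input=a c b d $  — expand J → a S
step 3: stack=$ S a  input=a c b d $  — match a
step 4: stack=$ S  input=c b d $  — expand S → J
step 5: stack=$ J  input=c b d $  — expand J → N
step 6: stack=$ N  input=c b d $  — expand N → c d d
step 7: stack=$ d d c  input=c b d $  — match c
step 8: stack=$ d d  input=b d $  — error: top is terminal d but lookahead is b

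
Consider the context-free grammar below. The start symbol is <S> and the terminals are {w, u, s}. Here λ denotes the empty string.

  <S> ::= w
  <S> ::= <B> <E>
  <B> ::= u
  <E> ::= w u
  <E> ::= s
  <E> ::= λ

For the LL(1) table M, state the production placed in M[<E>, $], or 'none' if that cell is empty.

FIRST(<B>): from <B>::=u we get {u}. So FIRST(<B>) = {u}.
FIRST(<E>): from <E>::=w u we get {w}; from <E>::=s we get {s}; from <E>::=λ we get {λ}. So FIRST(<E>) = {λ, s, w}.
FIRST(<S>): from <S>::=w we get {w}; from <S>::=<B> <E> we get {u}. So FIRST(<S>) = {u, w}.
FOLLOW(<S>) includes $ since <S> is the start symbol.
FOLLOW(<S>): <S> appears on no right-hand side. Thus FOLLOW(<S>) = {$}.
FOLLOW(<E>): in <S>::=<B> <E>, the suffix after <E> is empty, so FOLLOW(<E>) ⊇ FOLLOW(<S>) = {$}. Thus FOLLOW(<E>) = {$}.
For <E> ::= w u: FIRST(w u) = {w}, so it goes in M[<E>, t] for t ∈ {w}.
For <E> ::= s: FIRST(s) = {s}, so it goes in M[<E>, t] for t ∈ {s}.
For <E> ::= λ: FIRST(λ) = {λ}, so it goes in M[<E>, t] for t ∈ {}; since λ ∈ FIRST, also for every t ∈ FOLLOW(<E>) = {$}.

<E> ::= λ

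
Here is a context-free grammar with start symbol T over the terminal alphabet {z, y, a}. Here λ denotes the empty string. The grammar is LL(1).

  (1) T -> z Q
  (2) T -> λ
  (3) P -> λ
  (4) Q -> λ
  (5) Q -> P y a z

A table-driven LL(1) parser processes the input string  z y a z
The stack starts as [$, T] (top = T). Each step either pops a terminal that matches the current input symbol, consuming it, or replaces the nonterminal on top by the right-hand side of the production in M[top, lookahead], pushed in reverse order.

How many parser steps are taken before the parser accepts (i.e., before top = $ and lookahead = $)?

     Stack      Input      Action
  1  $ T        z y a z $  expand T -> z Q
  2  $ Q z      z y a z $  match z
  3  $ Q        y a z $    expand Q -> P y a z
  4  $ z a y P  y a z $    expand P -> λ
  5  $ z a y    y a z $    match y
  6  $ z a      a z $      match a
  7  $ z        z $        match z
Accept reached after 7 steps.

7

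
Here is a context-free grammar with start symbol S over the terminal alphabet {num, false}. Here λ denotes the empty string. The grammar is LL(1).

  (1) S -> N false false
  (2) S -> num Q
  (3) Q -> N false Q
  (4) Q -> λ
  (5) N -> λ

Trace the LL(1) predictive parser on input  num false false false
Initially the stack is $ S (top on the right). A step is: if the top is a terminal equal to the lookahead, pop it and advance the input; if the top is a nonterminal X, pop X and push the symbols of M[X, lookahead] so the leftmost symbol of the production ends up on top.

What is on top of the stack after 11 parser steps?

step 1: stack=$ S  input=num false false false $  — expand S -> num Q
step 2: stack=$ Q num  input=num false false false $  — match num
step 3: stack=$ Q  input=false false false $  — expand Q -> N false Q
step 4: stack=$ Q false N  input=false false false $  — expand N -> λ
step 5: stack=$ Q false  input=false false false $  — match false
step 6: stack=$ Q  input=false false $  — expand Q -> N false Q
step 7: stack=$ Q false N  input=false false $  — expand N -> λ
step 8: stack=$ Q false  input=false false $  — match false
step 9: stack=$ Q  input=false $  — expand Q -> N false Q
step 10: stack=$ Q false N  input=false $  — expand N -> λ
step 11: stack=$ Q false  input=false $  — match false
Stack after step 11: $ Q (top = Q).

Q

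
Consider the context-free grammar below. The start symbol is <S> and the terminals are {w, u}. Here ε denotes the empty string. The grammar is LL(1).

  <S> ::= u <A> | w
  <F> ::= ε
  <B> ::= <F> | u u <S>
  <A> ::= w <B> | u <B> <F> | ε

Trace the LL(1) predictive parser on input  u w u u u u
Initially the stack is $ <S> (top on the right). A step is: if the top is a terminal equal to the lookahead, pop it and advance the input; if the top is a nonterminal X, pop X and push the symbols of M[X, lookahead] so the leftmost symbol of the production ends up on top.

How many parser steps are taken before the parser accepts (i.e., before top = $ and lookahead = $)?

      Stack        Input          Action
   1  $ <S>        u w u u u u $  expand <S> ::= u <A>
   2  $ <A> u      u w u u u u $  match u
   3  $ <A>        w u u u u $    expand <A> ::= w <B>
   4  $ <B> w      w u u u u $    match w
   5  $ <B>        u u u u $      expand <B> ::= u u <S>
   6  $ <S> u u    u u u u $      match u
   7  $ <S> u      u u u $        match u
   8  $ <S>        u u $          expand <S> ::= u <A>
   9  $ <A> u      u u $          match u
  10  $ <A>        u $            expand <A> ::= u <B> <F>
  11  $ <F> <B> u  u $            match u
  12  $ <F> <B>    $              expand <B> ::= <F>
  13  $ <F> <F>    $              expand <F> ::= ε
  14  $ <F>        $              expand <F> ::= ε
Accept reached after 14 steps.

14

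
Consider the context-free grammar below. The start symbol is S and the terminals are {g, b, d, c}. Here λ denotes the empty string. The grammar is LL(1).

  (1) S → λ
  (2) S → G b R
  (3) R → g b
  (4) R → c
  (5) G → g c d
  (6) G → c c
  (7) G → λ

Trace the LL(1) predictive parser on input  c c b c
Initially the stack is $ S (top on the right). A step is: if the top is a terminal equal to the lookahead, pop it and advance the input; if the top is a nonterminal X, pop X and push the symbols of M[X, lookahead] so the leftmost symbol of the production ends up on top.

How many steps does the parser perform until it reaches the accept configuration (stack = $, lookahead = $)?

     Stack      Input      Action
  1  $ S        c c b c $  expand S → G b R
  2  $ R b G    c c b c $  expand G → c c
  3  $ R b c c  c c b c $  match c
  4  $ R b c    c b c $    match c
  5  $ R b      b c $      match b
  6  $ R        c $        expand R → c
  7  $ c        c $        match c
Accept reached after 7 steps.

7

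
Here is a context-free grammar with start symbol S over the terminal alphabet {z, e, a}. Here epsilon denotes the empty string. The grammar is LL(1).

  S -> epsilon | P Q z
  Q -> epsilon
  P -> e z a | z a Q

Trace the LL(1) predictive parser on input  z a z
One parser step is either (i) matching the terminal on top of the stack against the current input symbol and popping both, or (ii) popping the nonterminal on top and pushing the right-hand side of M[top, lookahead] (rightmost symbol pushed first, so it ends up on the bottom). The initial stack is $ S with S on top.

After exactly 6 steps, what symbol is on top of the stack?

z

step 1: stack=$ S  input=z a z $  — expand S -> P Q z
step 2: stack=$ z Q P  input=z a z $  — expand P -> z a Q
step 3: stack=$ z Q Q a z  input=z a z $  — match z
step 4: stack=$ z Q Q a  input=a z $  — match a
step 5: stack=$ z Q Q  input=z $  — expand Q -> epsilon
step 6: stack=$ z Q  input=z $  — expand Q -> epsilon
Stack after step 6: $ z (top = z).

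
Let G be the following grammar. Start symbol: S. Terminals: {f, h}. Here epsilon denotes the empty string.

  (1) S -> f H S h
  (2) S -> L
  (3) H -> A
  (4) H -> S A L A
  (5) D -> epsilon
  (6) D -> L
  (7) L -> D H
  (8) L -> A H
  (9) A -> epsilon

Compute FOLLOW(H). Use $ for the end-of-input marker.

{$, f, h}

FIRST(A): from A->epsilon we get {epsilon}. So FIRST(A) = {epsilon}.
FIRST(S): from S->f H S h we get {f}; from S->L we get {epsilon, f}. So FIRST(S) = {epsilon, f}.
FIRST(H): from H->A we get {epsilon}; from H->S A L A we get {epsilon, f}. So FIRST(H) = {epsilon, f}.
FIRST(D): from D->epsilon we get {epsilon}; from D->L we get {epsilon, f}. So FIRST(D) = {epsilon, f}.
FIRST(L): from L->D H we get {epsilon, f}; from L->A H we get {epsilon, f}. So FIRST(L) = {epsilon, f}.
FOLLOW(S) includes $ since S is the start symbol.
FOLLOW(S): in S->f H S h, S is followed by h with FIRST {h}; in H->S A L A, S is followed by A L A with FIRST {epsilon, f}; in H->S A L A, the suffix after S is nullable, so FOLLOW(S) ⊇ FOLLOW(H) = {$, f, h}. Thus FOLLOW(S) = {$, f, h}.
FOLLOW(H): in S->f H S h, H is followed by S h with FIRST {f, h}; in L->D H, the suffix after H is empty, so FOLLOW(H) ⊇ FOLLOW(L) = {$, f, h}; in L->A H, the suffix after H is empty, so FOLLOW(H) ⊇ FOLLOW(L) = {$, f, h}. Thus FOLLOW(H) = {$, f, h}.
FOLLOW(D): in L->D H, D is followed by H with FIRST {epsilon, f}; in L->D H, the suffix after D is nullable, so FOLLOW(D) ⊇ FOLLOW(L) = {$, f, h}. Thus FOLLOW(D) = {$, f, h}.
FOLLOW(L): in S->L, the suffix after L is empty, so FOLLOW(L) ⊇ FOLLOW(S) = {$, f, h}; in H->S A L A, L is followed by A with FIRST {epsilon}; in H->S A L A, the suffix after L is nullable, so FOLLOW(L) ⊇ FOLLOW(H) = {$, f, h}; in D->L, the suffix after L is empty, so FOLLOW(L) ⊇ FOLLOW(D) = {$, f, h}. Thus FOLLOW(L) = {$, f, h}.
FOLLOW(A): in H->A, the suffix after A is empty, so FOLLOW(A) ⊇ FOLLOW(H) = {$, f, h}; in H->S A L A (occurrence 1), A is followed by L A with FIRST {epsilon, f}; in H->S A L A (occurrence 1), the suffix after A is nullable, so FOLLOW(A) ⊇ FOLLOW(H) = {$, f, h}; in H->S A L A (occurrence 2), the suffix after A is empty, so FOLLOW(A) ⊇ FOLLOW(H) = {$, f, h}; in L->A H, A is followed by H with FIRST {epsilon, f}; in L->A H, the suffix after A is nullable, so FOLLOW(A) ⊇ FOLLOW(L) = {$, f, h}. Thus FOLLOW(A) = {$, f, h}.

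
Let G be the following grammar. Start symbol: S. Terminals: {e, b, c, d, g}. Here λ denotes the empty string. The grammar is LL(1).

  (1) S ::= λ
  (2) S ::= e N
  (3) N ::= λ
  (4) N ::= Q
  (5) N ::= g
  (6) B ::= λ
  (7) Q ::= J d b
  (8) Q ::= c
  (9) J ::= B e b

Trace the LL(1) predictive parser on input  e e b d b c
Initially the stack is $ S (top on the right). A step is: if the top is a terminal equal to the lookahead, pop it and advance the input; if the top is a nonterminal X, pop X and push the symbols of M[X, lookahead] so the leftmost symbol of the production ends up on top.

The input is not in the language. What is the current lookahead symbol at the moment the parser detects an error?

step 1: stack=$ S  input=e e b d b c $  — expand S ::= e N
step 2: stack=$ N e  input=e e b d b c $  — match e
step 3: stack=$ N  input=e b d b c $  — expand N ::= Q
step 4: stack=$ Q  input=e b d b c $  — expand Q ::= J d b
step 5: stack=$ b d J  input=e b d b c $  — expand J ::= B e b
step 6: stack=$ b d b e B  input=e b d b c $  — expand B ::= λ
step 7: stack=$ b d b e  input=e b d b c $  — match e
step 8: stack=$ b d b  input=b d b c $  — match b
step 9: stack=$ b d  input=d b c $  — match d
step 10: stack=$ b  input=b c $  — match b
step 11: stack=$  input=c $  — error: stack empty but input remains

c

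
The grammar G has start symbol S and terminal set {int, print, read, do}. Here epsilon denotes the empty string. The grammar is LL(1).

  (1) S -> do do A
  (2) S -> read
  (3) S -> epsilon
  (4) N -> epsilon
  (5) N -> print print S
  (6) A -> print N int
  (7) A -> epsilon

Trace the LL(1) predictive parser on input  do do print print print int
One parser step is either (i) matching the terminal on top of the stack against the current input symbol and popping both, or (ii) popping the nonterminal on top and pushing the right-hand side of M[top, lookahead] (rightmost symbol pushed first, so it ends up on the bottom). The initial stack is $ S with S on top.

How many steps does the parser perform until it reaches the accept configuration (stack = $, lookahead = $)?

10

      Stack                Input                          Action
   1  $ S                  do do print print print int $  expand S -> do do A
   2  $ A do do            do do print print print int $  match do
   3  $ A do               do print print print int $     match do
   4  $ A                  print print print int $        expand A -> print N int
   5  $ int N print        print print print int $        match print
   6  $ int N              print print int $              expand N -> print print S
   7  $ int S print print  print print int $              match print
   8  $ int S print        print int $                    match print
   9  $ int S              int $                          expand S -> epsilon
  10  $ int                int $                          match int
Accept reached after 10 steps.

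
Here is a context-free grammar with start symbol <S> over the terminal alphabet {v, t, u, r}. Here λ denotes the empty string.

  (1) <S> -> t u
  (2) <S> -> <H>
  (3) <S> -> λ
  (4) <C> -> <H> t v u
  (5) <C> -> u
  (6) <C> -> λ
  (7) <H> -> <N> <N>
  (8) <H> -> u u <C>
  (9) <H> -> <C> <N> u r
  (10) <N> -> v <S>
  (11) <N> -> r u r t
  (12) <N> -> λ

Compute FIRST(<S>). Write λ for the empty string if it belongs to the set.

FIRST(<N>) = {λ, r, v}
FIRST(<S>) = {λ, r, t, u, v}  (via <H>)
FIRST(<C>) = {λ, r, t, u, v}  (via <H> t v u)
FIRST(<H>) = {λ, r, t, u, v}  (via <N> <N>, <C> <N> u r)

{λ, r, t, u, v}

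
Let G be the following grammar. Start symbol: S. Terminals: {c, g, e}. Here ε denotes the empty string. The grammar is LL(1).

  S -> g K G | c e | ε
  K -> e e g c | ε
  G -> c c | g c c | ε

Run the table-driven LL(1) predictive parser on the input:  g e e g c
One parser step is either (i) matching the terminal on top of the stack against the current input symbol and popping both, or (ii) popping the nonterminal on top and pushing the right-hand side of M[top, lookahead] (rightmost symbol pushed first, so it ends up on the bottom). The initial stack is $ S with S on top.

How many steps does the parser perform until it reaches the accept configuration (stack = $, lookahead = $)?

     Stack        Input        Action
  1  $ S          g e e g c $  expand S -> g K G
  2  $ G K g      g e e g c $  match g
  3  $ G K        e e g c $    expand K -> e e g c
  4  $ G c g e e  e e g c $    match e
  5  $ G c g e    e g c $      match e
  6  $ G c g      g c $        match g
  7  $ G c        c $          match c
  8  $ G          $            expand G -> ε
Accept reached after 8 steps.

8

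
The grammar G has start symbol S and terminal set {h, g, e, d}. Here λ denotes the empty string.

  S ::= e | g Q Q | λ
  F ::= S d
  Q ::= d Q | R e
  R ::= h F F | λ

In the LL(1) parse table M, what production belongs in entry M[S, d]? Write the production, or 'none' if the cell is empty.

FIRST(S) = {λ, e, g}
FIRST(R) = {λ, h}
FIRST(F) = {d, e, g}  (via S d)
FIRST(Q) = {d, e, h}  (via R e)
FOLLOW(S) includes $ since S is the start symbol.
FOLLOW(S): in F::=S d, S is followed by d with FIRST {d}. Thus FOLLOW(S) = {$, d}.
For S ::= e: FIRST(e) = {e}, so it goes in M[S, t] for t ∈ {e}.
For S ::= g Q Q: FIRST(g Q Q) = {g}, so it goes in M[S, t] for t ∈ {g}.
For S ::= λ: FIRST(λ) = {λ}, so it goes in M[S, t] for t ∈ {}; since λ ∈ FIRST, also for every t ∈ FOLLOW(S) = {$, d}.

S ::= λ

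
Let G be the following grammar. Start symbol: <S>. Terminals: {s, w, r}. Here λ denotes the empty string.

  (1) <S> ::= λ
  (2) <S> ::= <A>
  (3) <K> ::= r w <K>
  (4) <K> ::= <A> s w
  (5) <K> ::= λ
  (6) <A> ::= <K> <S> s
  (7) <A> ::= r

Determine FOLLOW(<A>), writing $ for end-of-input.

{$, s}

FIRST(<S>): from <S>::=λ we get {λ}; from <S>::=<A> we get {r, s}. So FIRST(<S>) = {λ, r, s}.
FIRST(<K>): from <K>::=r w <K> we get {r}; from <K>::=<A> s w we get {r, s}; from <K>::=λ we get {λ}. So FIRST(<K>) = {λ, r, s}.
FIRST(<A>): from <A>::=<K> <S> s we get {r, s}; from <A>::=r we get {r}. So FIRST(<A>) = {r, s}.
FOLLOW(<S>) includes $ since <S> is the start symbol.
FOLLOW(<S>): in <A>::=<K> <S> s, <S> is followed by s with FIRST {s}. Thus FOLLOW(<S>) = {$, s}.
FOLLOW(<K>): in <K>::=r w <K>, the suffix after <K> is empty (adds nothing new); in <A>::=<K> <S> s, <K> is followed by <S> s with FIRST {r, s}. Thus FOLLOW(<K>) = {r, s}.
FOLLOW(<A>): in <S>::=<A>, the suffix after <A> is empty, so FOLLOW(<A>) ⊇ FOLLOW(<S>) = {$, s}; in <K>::=<A> s w, <A> is followed by s w with FIRST {s}. Thus FOLLOW(<A>) = {$, s}.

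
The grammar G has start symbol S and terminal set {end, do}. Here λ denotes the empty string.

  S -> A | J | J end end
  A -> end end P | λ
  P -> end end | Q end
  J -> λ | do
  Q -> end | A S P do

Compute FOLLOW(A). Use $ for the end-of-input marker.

FIRST(A): from A->end end P we get {end}; from A->λ we get {λ}. So FIRST(A) = {λ, end}.
FIRST(J): from J->λ we get {λ}; from J->do we get {do}. So FIRST(J) = {λ, do}.
FIRST(S): from S->A we get {λ, end}; from S->J we get {λ, do}; from S->J end end we get {do, end}. So FIRST(S) = {λ, do, end}.
FIRST(P): from P->end end we get {end}; from P->Q end we get {do, end}. So FIRST(P) = {do, end}.
FIRST(Q): from Q->end we get {end}; from Q->A S P do we get {do, end}. So FIRST(Q) = {do, end}.
FOLLOW(S) includes $ since S is the start symbol.
FOLLOW(S): in Q->A S P do, S is followed by P do with FIRST {do, end}. Thus FOLLOW(S) = {$, do, end}.
FOLLOW(A): in S->A, the suffix after A is empty, so FOLLOW(A) ⊇ FOLLOW(S) = {$, do, end}; in Q->A S P do, A is followed by S P do with FIRST {do, end}. Thus FOLLOW(A) = {$, do, end}.
FOLLOW(P): in A->end end P, the suffix after P is empty, so FOLLOW(P) ⊇ FOLLOW(A) = {$, do, end}; in Q->A S P do, P is followed by do with FIRST {do}. Thus FOLLOW(P) = {$, do, end}.
FOLLOW(J): in S->J, the suffix after J is empty, so FOLLOW(J) ⊇ FOLLOW(S) = {$, do, end}; in S->J end end, J is followed by end end with FIRST {end}. Thus FOLLOW(J) = {$, do, end}.
FOLLOW(Q): in P->Q end, Q is followed by end with FIRST {end}. Thus FOLLOW(Q) = {end}.

{$, do, end}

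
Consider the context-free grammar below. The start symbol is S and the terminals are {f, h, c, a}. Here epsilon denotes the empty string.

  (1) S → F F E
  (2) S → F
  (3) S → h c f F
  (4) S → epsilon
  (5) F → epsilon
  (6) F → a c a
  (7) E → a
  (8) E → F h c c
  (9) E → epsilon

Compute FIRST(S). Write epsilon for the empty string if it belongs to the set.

FIRST(F) = {epsilon, a}
FIRST(E) = {epsilon, a, h}  (via F h c c)
FIRST(S) = {epsilon, a, h}  (via F F E, F)

{epsilon, a, h}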